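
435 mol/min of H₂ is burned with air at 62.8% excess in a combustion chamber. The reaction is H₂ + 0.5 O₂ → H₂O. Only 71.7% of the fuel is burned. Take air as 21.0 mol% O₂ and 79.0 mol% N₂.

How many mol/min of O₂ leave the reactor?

198 mol/min

Stoichiometric O₂ = 0.5 × 435 = 217.5 mol/min; O₂ fed = 217.5 × 1.628 = 354.1 mol/min.
N₂ fed = 354.1 × 79/21 = 1332 mol/min.
Fuel reacted = 0.717 × 435 → ξ = 311.9 mol/min.
Outlet (n = n₀ + ν ξ):
  H₂: 435 − 1(311.9) = 123.1
  O₂: 354.1 − 0.5(311.9) = 198.1
  N₂: 1332 (inert)
  H₂O: 0 + 1(311.9) = 311.9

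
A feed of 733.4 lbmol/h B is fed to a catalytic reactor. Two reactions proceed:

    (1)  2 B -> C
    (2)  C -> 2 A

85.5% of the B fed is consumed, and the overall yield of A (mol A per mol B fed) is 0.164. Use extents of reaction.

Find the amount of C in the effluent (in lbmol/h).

Conversion of B: B consumed = 2ξ₁ = 0.855 × 733.4 → ξ₁ = 313.5 lbmol/h.
Yield of A: 2ξ₂ / 733.4 = 0.164 → ξ₂ = 60.14 lbmol/h.
Outlet amounts (n = n₀ + Σ ν·ξ):
  B: 733.4 − 2(313.5) = 106.3
  C: 0 + 1(313.5) − 1(60.14) = 253.4
  A: 0 + 2(60.14) = 120.3

253 lbmol/h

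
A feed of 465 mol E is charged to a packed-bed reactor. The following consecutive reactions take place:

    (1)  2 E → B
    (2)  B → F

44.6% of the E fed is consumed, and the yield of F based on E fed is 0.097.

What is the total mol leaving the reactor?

361 mol

Conversion of E: E consumed = 2ξ₁ = 0.446 × 465 → ξ₁ = 103.7 mol.
Yield of F: 1ξ₂ / 465 = 0.097 → ξ₂ = 45.11 mol.
Outlet amounts (n = n₀ + Σ ν·ξ):
  E: 465 − 2(103.7) = 257.6
  B: 0 + 1(103.7) − 1(45.11) = 58.59
  F: 0 + 1(45.11) = 45.11
Total out = 257.6 + 58.59 + 45.11 = 361.3 mol.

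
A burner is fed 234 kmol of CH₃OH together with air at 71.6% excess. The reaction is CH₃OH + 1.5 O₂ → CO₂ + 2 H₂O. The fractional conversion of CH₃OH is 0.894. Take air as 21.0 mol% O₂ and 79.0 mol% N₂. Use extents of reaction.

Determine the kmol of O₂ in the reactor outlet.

Stoichiometric O₂ = 1.5 × 234 = 351 kmol; O₂ fed = 351 × 1.716 = 602.3 kmol.
N₂ fed = 602.3 × 79/21 = 2266 kmol.
Fuel reacted = 0.894 × 234 → ξ = 209.2 kmol.
Outlet (n = n₀ + ν ξ):
  CH₃OH: 234 − 1(209.2) = 24.8
  O₂: 602.3 − 1.5(209.2) = 288.5
  N₂: 2266 (inert)
  CO₂: 0 + 1(209.2) = 209.2
  H₂O: 0 + 2(209.2) = 418.4

289 kmol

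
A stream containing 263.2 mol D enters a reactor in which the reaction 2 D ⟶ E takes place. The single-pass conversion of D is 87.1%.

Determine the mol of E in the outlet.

115 mol

D reacted = 0.871 × 263.2 = 229.2 mol; ν_D = −2, so ξ = 229.2/2 = 114.6 mol.
Outlet amounts (n = n₀ + ν ξ):
  D: 263.2 − 2(114.6) = 33.95
  E: 0 + 1(114.6) = 114.6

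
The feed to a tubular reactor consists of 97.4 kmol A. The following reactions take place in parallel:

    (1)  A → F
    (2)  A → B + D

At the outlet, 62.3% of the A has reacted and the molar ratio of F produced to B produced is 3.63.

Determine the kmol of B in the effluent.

Conversion of A: A consumed = 0.623 × 97.4 = 60.68 kmol = 1ξ₁ + 1ξ₂.
Selectivity: 1ξ₁ / (1ξ₂) = 3.63 → ξ₁ = 3.63 ξ₂.
Substitute: (1·3.63 + 1) ξ₂ = 60.68 → ξ₂ = 13.11 kmol, ξ₁ = 47.57 kmol.
Outlet amounts (n = n₀ + Σ ν·ξ):
  A: 97.4 − 1(47.57) − 1(13.11) = 36.72
  F: 0 + 1(47.57) = 47.57
  B: 0 + 1(13.11) = 13.11
  D: 0 + 1(13.11) = 13.11

13.1 kmol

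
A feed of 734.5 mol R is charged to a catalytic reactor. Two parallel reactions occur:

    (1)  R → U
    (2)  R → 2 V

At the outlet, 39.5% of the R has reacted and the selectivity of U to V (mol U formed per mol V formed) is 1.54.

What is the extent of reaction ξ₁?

Conversion of R: R consumed = 0.395 × 734.5 = 290.1 mol = 1ξ₁ + 1ξ₂.
Selectivity: 1ξ₁ / (2ξ₂) = 1.54 → ξ₁ = 3.08 ξ₂.
Substitute: (1·3.08 + 1) ξ₂ = 290.1 → ξ₂ = 71.11 mol, ξ₁ = 219 mol.
Outlet amounts (n = n₀ + Σ ν·ξ):
  R: 734.5 − 1(219) − 1(71.11) = 444.4
  U: 0 + 1(219) = 219
  V: 0 + 2(71.11) = 142.2

ξ₁ = 219 mol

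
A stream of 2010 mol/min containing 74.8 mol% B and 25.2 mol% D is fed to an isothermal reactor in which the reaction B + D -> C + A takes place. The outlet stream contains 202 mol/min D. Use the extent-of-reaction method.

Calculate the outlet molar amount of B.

1200 mol/min

For D: n = n₀ − 1ξ → 202 = 506.5 − 1ξ, giving ξ = 304.5 mol/min.
Outlet amounts (n = n₀ + ν ξ):
  B: 1503 − 1(304.5) = 1199
  D: 506.5 − 1(304.5) = 202
  C: 0 + 1(304.5) = 304.5
  A: 0 + 1(304.5) = 304.5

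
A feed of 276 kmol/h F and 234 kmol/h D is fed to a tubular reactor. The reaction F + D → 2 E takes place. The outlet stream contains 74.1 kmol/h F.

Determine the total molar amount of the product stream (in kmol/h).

510 kmol/h

For F: n = n₀ − 1ξ → 74.1 = 276 − 1ξ, giving ξ = 201.9 kmol/h.
Outlet amounts (n = n₀ + ν ξ):
  F: 276 − 1(201.9) = 74.1
  D: 234 − 1(201.9) = 32.1
  E: 0 + 2(201.9) = 403.8
Total out = 74.1 + 32.1 + 403.8 = 510 kmol/h.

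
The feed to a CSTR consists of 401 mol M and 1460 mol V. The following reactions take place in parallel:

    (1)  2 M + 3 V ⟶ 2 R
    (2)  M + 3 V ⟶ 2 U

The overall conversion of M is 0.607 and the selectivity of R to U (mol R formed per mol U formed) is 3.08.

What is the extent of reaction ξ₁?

Conversion of M: M consumed = 0.607 × 401 = 243.4 mol = 2ξ₁ + 1ξ₂.
Selectivity: 2ξ₁ / (2ξ₂) = 3.08 → ξ₁ = 3.08 ξ₂.
Substitute: (2·3.08 + 1) ξ₂ = 243.4 → ξ₂ = 34 mol, ξ₁ = 104.7 mol.
Outlet amounts (n = n₀ + Σ ν·ξ):
  M: 401 − 2(104.7) − 1(34) = 157.6
  V: 1460 − 3(104.7) − 3(34) = 1044
  R: 0 + 2(104.7) = 209.4
  U: 0 + 2(34) = 67.99

ξ₁ = 105 mol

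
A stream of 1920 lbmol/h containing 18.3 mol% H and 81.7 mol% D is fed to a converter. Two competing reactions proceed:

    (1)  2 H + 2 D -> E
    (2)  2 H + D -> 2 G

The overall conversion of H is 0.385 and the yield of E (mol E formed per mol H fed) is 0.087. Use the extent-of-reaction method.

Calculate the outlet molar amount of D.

1470 lbmol/h

Yield of E: 1ξ₁ / 351.4 = 0.087 → ξ₁ = 30.57 lbmol/h.
Conversion of H: 2ξ₁ + 2ξ₂ = 0.385 × 351.4 = 135.3 → ξ₂ = 37.07 lbmol/h.
Outlet amounts (n = n₀ + Σ ν·ξ):
  H: 351.4 − 2(30.57) − 2(37.07) = 216.1
  D: 1569 − 2(30.57) − 1(37.07) = 1470
  E: 0 + 1(30.57) = 30.57
  G: 0 + 2(37.07) = 74.14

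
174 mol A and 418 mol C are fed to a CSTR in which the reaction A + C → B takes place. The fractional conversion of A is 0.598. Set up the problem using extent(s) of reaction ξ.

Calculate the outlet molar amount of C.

314 mol

A reacted = 0.598 × 174 = 104.1 mol; ν_A = −1, so ξ = 104.1/1 = 104.1 mol.
Outlet amounts (n = n₀ + ν ξ):
  A: 174 − 1(104.1) = 69.95
  C: 418 − 1(104.1) = 313.9
  B: 0 + 1(104.1) = 104.1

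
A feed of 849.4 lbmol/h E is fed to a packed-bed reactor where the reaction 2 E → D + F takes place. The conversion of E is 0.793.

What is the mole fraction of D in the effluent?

0.397

E reacted = 0.793 × 849.4 = 673.6 lbmol/h; ν_E = −2, so ξ = 673.6/2 = 336.8 lbmol/h.
Outlet amounts (n = n₀ + ν ξ):
  E: 849.4 − 2(336.8) = 175.8
  D: 0 + 1(336.8) = 336.8
  F: 0 + 1(336.8) = 336.8
Total out = 849.4 lbmol/h; y_D = 336.8 / 849.4 = 0.3965.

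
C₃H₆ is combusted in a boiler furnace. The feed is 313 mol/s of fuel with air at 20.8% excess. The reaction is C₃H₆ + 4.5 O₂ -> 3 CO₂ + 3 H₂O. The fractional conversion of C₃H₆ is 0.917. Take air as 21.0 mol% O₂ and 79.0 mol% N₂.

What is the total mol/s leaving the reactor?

Stoichiometric O₂ = 4.5 × 313 = 1408 mol/s; O₂ fed = 1408 × 1.208 = 1701 mol/s.
N₂ fed = 1701 × 79/21 = 6401 mol/s.
Fuel reacted = 0.917 × 313 → ξ = 287 mol/s.
Outlet (n = n₀ + ν ξ):
  C₃H₆: 313 − 1(287) = 25.98
  O₂: 1701 − 4.5(287) = 409.9
  N₂: 6401 (inert)
  CO₂: 0 + 3(287) = 861.1
  H₂O: 0 + 3(287) = 861.1
Total out = 25.98 + 409.9 + 6401 + 861.1 + 861.1 = 8559 mol/s.

8560 mol/s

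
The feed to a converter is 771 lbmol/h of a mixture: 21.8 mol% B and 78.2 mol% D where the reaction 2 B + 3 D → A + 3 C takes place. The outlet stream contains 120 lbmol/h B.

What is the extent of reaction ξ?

ξ = 24 lbmol/h

For B: n = n₀ − 2ξ → 120 = 168.1 − 2ξ, giving ξ = 24.04 lbmol/h.
Outlet amounts (n = n₀ + ν ξ):
  B: 168.1 − 2(24.04) = 120
  D: 602.9 − 3(24.04) = 530.8
  A: 0 + 1(24.04) = 24.04
  C: 0 + 3(24.04) = 72.12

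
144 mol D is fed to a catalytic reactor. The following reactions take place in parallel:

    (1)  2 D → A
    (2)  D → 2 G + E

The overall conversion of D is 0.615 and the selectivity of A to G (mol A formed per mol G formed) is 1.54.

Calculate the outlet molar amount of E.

12.4 mol

Conversion of D: D consumed = 0.615 × 144 = 88.56 mol = 2ξ₁ + 1ξ₂.
Selectivity: 1ξ₁ / (2ξ₂) = 1.54 → ξ₁ = 3.08 ξ₂.
Substitute: (2·3.08 + 1) ξ₂ = 88.56 → ξ₂ = 12.37 mol, ξ₁ = 38.1 mol.
Outlet amounts (n = n₀ + Σ ν·ξ):
  D: 144 − 2(38.1) − 1(12.37) = 55.44
  A: 0 + 1(38.1) = 38.1
  G: 0 + 2(12.37) = 24.74
  E: 0 + 1(12.37) = 12.37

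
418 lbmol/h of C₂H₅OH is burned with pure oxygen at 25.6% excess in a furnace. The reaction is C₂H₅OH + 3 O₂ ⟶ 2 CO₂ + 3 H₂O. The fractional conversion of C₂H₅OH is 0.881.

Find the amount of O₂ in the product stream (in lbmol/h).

470 lbmol/h

Stoichiometric O₂ = 3 × 418 = 1254 lbmol/h; O₂ fed = 1254 × 1.256 = 1575 lbmol/h.
Fuel reacted = 0.881 × 418 → ξ = 368.3 lbmol/h.
Outlet (n = n₀ + ν ξ):
  C₂H₅OH: 418 − 1(368.3) = 49.74
  O₂: 1575 − 3(368.3) = 470.3
  CO₂: 0 + 2(368.3) = 736.5
  H₂O: 0 + 3(368.3) = 1105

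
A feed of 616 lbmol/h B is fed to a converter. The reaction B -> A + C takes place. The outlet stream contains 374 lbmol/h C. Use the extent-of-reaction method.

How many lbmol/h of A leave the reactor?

For C: n = n₀ + 1ξ → 374 = 0 + 1ξ, giving ξ = 374 lbmol/h.
Outlet amounts (n = n₀ + ν ξ):
  B: 616 − 1(374) = 242
  A: 0 + 1(374) = 374
  C: 0 + 1(374) = 374

374 lbmol/h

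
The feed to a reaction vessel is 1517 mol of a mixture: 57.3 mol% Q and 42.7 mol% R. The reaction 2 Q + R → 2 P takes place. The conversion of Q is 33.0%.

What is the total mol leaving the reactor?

Q reacted = 0.33 × 869.2 = 286.8 mol; ν_Q = −2, so ξ = 286.8/2 = 143.4 mol.
Outlet amounts (n = n₀ + ν ξ):
  Q: 869.2 − 2(143.4) = 582.4
  R: 647.8 − 1(143.4) = 504.3
  P: 0 + 2(143.4) = 286.8
Total out = 582.4 + 504.3 + 286.8 = 1374 mol.

1370 mol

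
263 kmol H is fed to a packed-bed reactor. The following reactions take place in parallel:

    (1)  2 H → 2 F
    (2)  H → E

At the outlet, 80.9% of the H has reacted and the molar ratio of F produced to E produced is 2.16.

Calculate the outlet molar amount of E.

Conversion of H: H consumed = 0.809 × 263 = 212.8 kmol = 2ξ₁ + 1ξ₂.
Selectivity: 2ξ₁ / (1ξ₂) = 2.16 → ξ₁ = 1.08 ξ₂.
Substitute: (2·1.08 + 1) ξ₂ = 212.8 → ξ₂ = 67.33 kmol, ξ₁ = 72.72 kmol.
Outlet amounts (n = n₀ + Σ ν·ξ):
  H: 263 − 2(72.72) − 1(67.33) = 50.23
  F: 0 + 2(72.72) = 145.4
  E: 0 + 1(67.33) = 67.33

67.3 kmol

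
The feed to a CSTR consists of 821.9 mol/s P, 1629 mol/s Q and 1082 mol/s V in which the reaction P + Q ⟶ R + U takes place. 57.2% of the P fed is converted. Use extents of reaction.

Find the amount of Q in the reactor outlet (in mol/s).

1160 mol/s

P reacted = 0.572 × 821.9 = 470.1 mol/s; ν_P = −1, so ξ = 470.1/1 = 470.1 mol/s.
Outlet amounts (n = n₀ + ν ξ):
  P: 821.9 − 1(470.1) = 351.8
  Q: 1629 − 1(470.1) = 1159
  R: 0 + 1(470.1) = 470.1
  U: 0 + 1(470.1) = 470.1
  V: 1082 (inert)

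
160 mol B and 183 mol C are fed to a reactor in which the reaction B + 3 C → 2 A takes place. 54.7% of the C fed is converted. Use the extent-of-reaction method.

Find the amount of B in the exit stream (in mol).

C reacted = 0.547 × 183 = 100.1 mol; ν_C = −3, so ξ = 100.1/3 = 33.37 mol.
Outlet amounts (n = n₀ + ν ξ):
  B: 160 − 1(33.37) = 126.6
  C: 183 − 3(33.37) = 82.9
  A: 0 + 2(33.37) = 66.73

127 mol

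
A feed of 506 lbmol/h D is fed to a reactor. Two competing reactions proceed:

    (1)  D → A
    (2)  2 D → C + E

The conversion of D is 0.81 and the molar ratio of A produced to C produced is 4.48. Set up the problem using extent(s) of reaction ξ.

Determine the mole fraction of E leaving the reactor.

Conversion of D: D consumed = 0.81 × 506 = 409.9 lbmol/h = 1ξ₁ + 2ξ₂.
Selectivity: 1ξ₁ / (1ξ₂) = 4.48 → ξ₁ = 4.48 ξ₂.
Substitute: (1·4.48 + 2) ξ₂ = 409.9 → ξ₂ = 63.25 lbmol/h, ξ₁ = 283.4 lbmol/h.
Outlet amounts (n = n₀ + Σ ν·ξ):
  D: 506 − 1(283.4) − 2(63.25) = 96.14
  A: 0 + 1(283.4) = 283.4
  C: 0 + 1(63.25) = 63.25
  E: 0 + 1(63.25) = 63.25
Total out = 506 lbmol/h; y_E = 63.25 / 506 = 0.125.

0.125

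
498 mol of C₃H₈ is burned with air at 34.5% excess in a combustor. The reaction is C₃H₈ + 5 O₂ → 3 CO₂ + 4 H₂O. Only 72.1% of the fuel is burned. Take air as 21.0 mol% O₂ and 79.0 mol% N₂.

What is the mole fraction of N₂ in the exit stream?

Stoichiometric O₂ = 5 × 498 = 2490 mol; O₂ fed = 2490 × 1.345 = 3349 mol.
N₂ fed = 3349 × 79/21 = 12600 mol.
Fuel reacted = 0.721 × 498 → ξ = 359.1 mol.
Outlet (n = n₀ + ν ξ):
  C₃H₈: 498 − 1(359.1) = 138.9
  O₂: 3349 − 5(359.1) = 1554
  N₂: 12600 (inert)
  CO₂: 0 + 3(359.1) = 1077
  H₂O: 0 + 4(359.1) = 1436
Total out = 16800 mol; y_N₂ = 12600 / 16800 = 0.7497.

0.75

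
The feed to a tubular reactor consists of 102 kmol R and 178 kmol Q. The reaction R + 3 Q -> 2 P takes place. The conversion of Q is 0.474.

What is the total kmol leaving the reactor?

Q reacted = 0.474 × 178 = 84.37 kmol; ν_Q = −3, so ξ = 84.37/3 = 28.12 kmol.
Outlet amounts (n = n₀ + ν ξ):
  R: 102 − 1(28.12) = 73.88
  Q: 178 − 3(28.12) = 93.63
  P: 0 + 2(28.12) = 56.25
Total out = 73.88 + 93.63 + 56.25 = 223.8 kmol.

224 kmol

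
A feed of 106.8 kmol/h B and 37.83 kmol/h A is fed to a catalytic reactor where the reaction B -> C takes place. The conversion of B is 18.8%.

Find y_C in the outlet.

0.139

B reacted = 0.188 × 106.8 = 20.08 kmol/h; ν_B = −1, so ξ = 20.08/1 = 20.08 kmol/h.
Outlet amounts (n = n₀ + ν ξ):
  B: 106.8 − 1(20.08) = 86.72
  C: 0 + 1(20.08) = 20.08
  A: 37.83 (inert)
Total out = 144.6 kmol/h; y_C = 20.08 / 144.6 = 0.1388.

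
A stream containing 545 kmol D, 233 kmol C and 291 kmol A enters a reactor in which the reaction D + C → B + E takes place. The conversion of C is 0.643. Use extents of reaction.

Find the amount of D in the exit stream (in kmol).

C reacted = 0.643 × 233 = 149.8 kmol; ν_C = −1, so ξ = 149.8/1 = 149.8 kmol.
Outlet amounts (n = n₀ + ν ξ):
  D: 545 − 1(149.8) = 395.2
  C: 233 − 1(149.8) = 83.18
  B: 0 + 1(149.8) = 149.8
  E: 0 + 1(149.8) = 149.8
  A: 291 (inert)

395 kmol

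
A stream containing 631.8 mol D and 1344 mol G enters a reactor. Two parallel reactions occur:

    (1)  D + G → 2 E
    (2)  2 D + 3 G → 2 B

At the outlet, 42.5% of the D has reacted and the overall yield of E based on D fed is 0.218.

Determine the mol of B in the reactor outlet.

Yield of E: 2ξ₁ / 631.8 = 0.218 → ξ₁ = 68.87 mol.
Conversion of D: 1ξ₁ + 2ξ₂ = 0.425 × 631.8 = 268.5 → ξ₂ = 99.82 mol.
Outlet amounts (n = n₀ + Σ ν·ξ):
  D: 631.8 − 1(68.87) − 2(99.82) = 363.3
  G: 1344 − 1(68.87) − 3(99.82) = 975.7
  E: 0 + 2(68.87) = 137.7
  B: 0 + 2(99.82) = 199.6

200 mol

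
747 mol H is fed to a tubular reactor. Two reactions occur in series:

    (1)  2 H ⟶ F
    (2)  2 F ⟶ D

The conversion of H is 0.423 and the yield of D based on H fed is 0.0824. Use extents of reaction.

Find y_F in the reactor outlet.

0.0661

Conversion of H: H consumed = 2ξ₁ = 0.423 × 747 → ξ₁ = 158 mol.
Yield of D: 1ξ₂ / 747 = 0.0824 → ξ₂ = 61.55 mol.
Outlet amounts (n = n₀ + Σ ν·ξ):
  H: 747 − 2(158) = 431
  F: 0 + 1(158) − 2(61.55) = 34.88
  D: 0 + 1(61.55) = 61.55
Total out = 527.5 mol; y_F = 34.88 / 527.5 = 0.06614.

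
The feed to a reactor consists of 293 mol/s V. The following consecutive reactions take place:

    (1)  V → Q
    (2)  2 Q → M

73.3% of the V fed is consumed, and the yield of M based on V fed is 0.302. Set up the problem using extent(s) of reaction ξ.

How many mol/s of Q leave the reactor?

Conversion of V: V consumed = 1ξ₁ = 0.733 × 293 → ξ₁ = 214.8 mol/s.
Yield of M: 1ξ₂ / 293 = 0.302 → ξ₂ = 88.49 mol/s.
Outlet amounts (n = n₀ + Σ ν·ξ):
  V: 293 − 1(214.8) = 78.23
  Q: 0 + 1(214.8) − 2(88.49) = 37.8
  M: 0 + 1(88.49) = 88.49

37.8 mol/s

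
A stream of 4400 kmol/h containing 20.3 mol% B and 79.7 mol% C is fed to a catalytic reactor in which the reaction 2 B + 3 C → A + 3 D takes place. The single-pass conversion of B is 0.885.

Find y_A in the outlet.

B reacted = 0.885 × 893.2 = 790.5 kmol/h; ν_B = −2, so ξ = 790.5/2 = 395.2 kmol/h.
Outlet amounts (n = n₀ + ν ξ):
  B: 893.2 − 2(395.2) = 102.7
  C: 3507 − 3(395.2) = 2321
  A: 0 + 1(395.2) = 395.2
  D: 0 + 3(395.2) = 1186
Total out = 4005 kmol/h; y_A = 395.2 / 4005 = 0.09869.

0.0987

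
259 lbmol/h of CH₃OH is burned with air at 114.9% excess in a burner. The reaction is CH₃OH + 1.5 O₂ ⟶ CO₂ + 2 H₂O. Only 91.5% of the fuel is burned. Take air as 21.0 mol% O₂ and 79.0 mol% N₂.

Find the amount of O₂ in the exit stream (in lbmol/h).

Stoichiometric O₂ = 1.5 × 259 = 388.5 lbmol/h; O₂ fed = 388.5 × 2.149 = 834.9 lbmol/h.
N₂ fed = 834.9 × 79/21 = 3141 lbmol/h.
Fuel reacted = 0.915 × 259 → ξ = 237 lbmol/h.
Outlet (n = n₀ + ν ξ):
  CH₃OH: 259 − 1(237) = 22.01
  O₂: 834.9 − 1.5(237) = 479.4
  N₂: 3141 (inert)
  CO₂: 0 + 1(237) = 237
  H₂O: 0 + 2(237) = 474

479 lbmol/h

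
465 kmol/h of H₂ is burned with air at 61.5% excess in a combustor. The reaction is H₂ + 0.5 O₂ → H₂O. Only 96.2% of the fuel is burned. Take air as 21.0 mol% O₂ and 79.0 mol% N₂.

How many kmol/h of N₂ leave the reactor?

1410 kmol/h

Stoichiometric O₂ = 0.5 × 465 = 232.5 kmol/h; O₂ fed = 232.5 × 1.615 = 375.5 kmol/h.
N₂ fed = 375.5 × 79/21 = 1413 kmol/h.
Fuel reacted = 0.962 × 465 → ξ = 447.3 kmol/h.
Outlet (n = n₀ + ν ξ):
  H₂: 465 − 1(447.3) = 17.67
  O₂: 375.5 − 0.5(447.3) = 151.8
  N₂: 1413 (inert)
  H₂O: 0 + 1(447.3) = 447.3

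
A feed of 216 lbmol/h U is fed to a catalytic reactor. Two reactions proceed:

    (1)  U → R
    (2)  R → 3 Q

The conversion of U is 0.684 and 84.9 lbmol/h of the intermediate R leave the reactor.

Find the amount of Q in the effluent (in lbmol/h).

189 lbmol/h

Conversion of U: U consumed = 1ξ₁ = 0.684 × 216 → ξ₁ = 147.7 lbmol/h.
R balance: n_R = 0 + 1ξ₁ − 1ξ₂ = 84.9 → ξ₂ = (1·147.7 − 84.9)/1 = 62.84 lbmol/h.
Outlet amounts (n = n₀ + Σ ν·ξ):
  U: 216 − 1(147.7) = 68.26
  R: 0 + 1(147.7) − 1(62.84) = 84.9
  Q: 0 + 3(62.84) = 188.5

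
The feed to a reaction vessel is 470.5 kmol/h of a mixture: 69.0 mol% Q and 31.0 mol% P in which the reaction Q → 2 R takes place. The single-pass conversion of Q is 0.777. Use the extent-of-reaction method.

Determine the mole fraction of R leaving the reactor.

Q reacted = 0.777 × 324.6 = 252.2 kmol/h; ν_Q = −1, so ξ = 252.2/1 = 252.2 kmol/h.
Outlet amounts (n = n₀ + ν ξ):
  Q: 324.6 − 1(252.2) = 72.4
  R: 0 + 2(252.2) = 504.5
  P: 145.9 (inert)
Total out = 722.7 kmol/h; y_R = 504.5 / 722.7 = 0.698.

0.698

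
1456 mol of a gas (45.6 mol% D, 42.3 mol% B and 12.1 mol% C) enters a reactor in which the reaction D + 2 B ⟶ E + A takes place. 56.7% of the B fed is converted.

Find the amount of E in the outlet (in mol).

B reacted = 0.567 × 615.9 = 349.2 mol; ν_B = −2, so ξ = 349.2/2 = 174.6 mol.
Outlet amounts (n = n₀ + ν ξ):
  D: 663.9 − 1(174.6) = 489.3
  B: 615.9 − 2(174.6) = 266.7
  E: 0 + 1(174.6) = 174.6
  A: 0 + 1(174.6) = 174.6
  C: 176.2 (inert)

175 mol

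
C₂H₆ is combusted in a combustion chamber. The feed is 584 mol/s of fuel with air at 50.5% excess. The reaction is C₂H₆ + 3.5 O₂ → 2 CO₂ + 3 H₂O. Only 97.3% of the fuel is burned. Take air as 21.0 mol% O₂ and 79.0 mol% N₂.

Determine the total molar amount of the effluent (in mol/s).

Stoichiometric O₂ = 3.5 × 584 = 2044 mol/s; O₂ fed = 2044 × 1.505 = 3076 mol/s.
N₂ fed = 3076 × 79/21 = 11570 mol/s.
Fuel reacted = 0.973 × 584 → ξ = 568.2 mol/s.
Outlet (n = n₀ + ν ξ):
  C₂H₆: 584 − 1(568.2) = 15.77
  O₂: 3076 − 3.5(568.2) = 1087
  N₂: 11570 (inert)
  CO₂: 0 + 2(568.2) = 1136
  H₂O: 0 + 3(568.2) = 1705
Total out = 15.77 + 1087 + 11570 + 1136 + 1705 = 15520 mol/s.

15500 mol/s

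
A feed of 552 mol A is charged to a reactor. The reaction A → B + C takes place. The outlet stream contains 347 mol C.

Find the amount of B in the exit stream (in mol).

For C: n = n₀ + 1ξ → 347 = 0 + 1ξ, giving ξ = 347 mol.
Outlet amounts (n = n₀ + ν ξ):
  A: 552 − 1(347) = 205
  B: 0 + 1(347) = 347
  C: 0 + 1(347) = 347

347 mol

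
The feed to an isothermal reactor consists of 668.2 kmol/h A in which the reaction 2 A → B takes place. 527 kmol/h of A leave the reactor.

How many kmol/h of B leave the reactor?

For A: n = n₀ − 2ξ → 527 = 668.2 − 2ξ, giving ξ = 70.6 kmol/h.
Outlet amounts (n = n₀ + ν ξ):
  A: 668.2 − 2(70.6) = 527
  B: 0 + 1(70.6) = 70.6

70.6 kmol/h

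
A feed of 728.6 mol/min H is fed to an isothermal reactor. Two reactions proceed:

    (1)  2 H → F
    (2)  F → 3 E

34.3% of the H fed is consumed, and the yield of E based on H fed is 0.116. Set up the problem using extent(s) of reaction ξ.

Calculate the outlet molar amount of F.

96.8 mol/min

Conversion of H: H consumed = 2ξ₁ = 0.343 × 728.6 → ξ₁ = 125 mol/min.
Yield of E: 3ξ₂ / 728.6 = 0.116 → ξ₂ = 28.17 mol/min.
Outlet amounts (n = n₀ + Σ ν·ξ):
  H: 728.6 − 2(125) = 478.7
  F: 0 + 1(125) − 1(28.17) = 96.78
  E: 0 + 3(28.17) = 84.52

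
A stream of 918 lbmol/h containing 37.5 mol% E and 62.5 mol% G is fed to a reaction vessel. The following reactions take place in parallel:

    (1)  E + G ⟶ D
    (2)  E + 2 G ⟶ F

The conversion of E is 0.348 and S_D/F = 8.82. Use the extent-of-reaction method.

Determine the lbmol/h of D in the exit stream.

Conversion of E: E consumed = 0.348 × 344.2 = 119.8 lbmol/h = 1ξ₁ + 1ξ₂.
Selectivity: 1ξ₁ / (1ξ₂) = 8.82 → ξ₁ = 8.82 ξ₂.
Substitute: (1·8.82 + 1) ξ₂ = 119.8 → ξ₂ = 12.2 lbmol/h, ξ₁ = 107.6 lbmol/h.
Outlet amounts (n = n₀ + Σ ν·ξ):
  E: 344.2 − 1(107.6) − 1(12.2) = 224.5
  G: 573.8 − 1(107.6) − 2(12.2) = 441.8
  D: 0 + 1(107.6) = 107.6
  F: 0 + 1(12.2) = 12.2

108 lbmol/h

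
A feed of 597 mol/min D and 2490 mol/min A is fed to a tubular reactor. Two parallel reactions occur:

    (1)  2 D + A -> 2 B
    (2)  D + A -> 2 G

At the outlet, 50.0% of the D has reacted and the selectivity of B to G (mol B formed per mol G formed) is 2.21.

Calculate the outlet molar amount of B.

Conversion of D: D consumed = 0.5 × 597 = 298.5 mol/min = 2ξ₁ + 1ξ₂.
Selectivity: 2ξ₁ / (2ξ₂) = 2.21 → ξ₁ = 2.21 ξ₂.
Substitute: (2·2.21 + 1) ξ₂ = 298.5 → ξ₂ = 55.07 mol/min, ξ₁ = 121.7 mol/min.
Outlet amounts (n = n₀ + Σ ν·ξ):
  D: 597 − 2(121.7) − 1(55.07) = 298.5
  A: 2490 − 1(121.7) − 1(55.07) = 2313
  B: 0 + 2(121.7) = 243.4
  G: 0 + 2(55.07) = 110.1

243 mol/min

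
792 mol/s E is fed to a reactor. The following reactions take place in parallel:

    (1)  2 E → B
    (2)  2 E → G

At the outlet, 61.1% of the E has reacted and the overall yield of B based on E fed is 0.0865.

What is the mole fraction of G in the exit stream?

Yield of B: 1ξ₁ / 792 = 0.0865 → ξ₁ = 68.51 mol/s.
Conversion of E: 2ξ₁ + 2ξ₂ = 0.611 × 792 = 483.9 → ξ₂ = 173.4 mol/s.
Outlet amounts (n = n₀ + Σ ν·ξ):
  E: 792 − 2(68.51) − 2(173.4) = 308.1
  B: 0 + 1(68.51) = 68.51
  G: 0 + 1(173.4) = 173.4
Total out = 550 mol/s; y_G = 173.4 / 550 = 0.3153.

0.315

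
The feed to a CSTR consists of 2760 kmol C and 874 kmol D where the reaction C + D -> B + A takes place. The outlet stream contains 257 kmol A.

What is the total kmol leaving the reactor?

For A: n = n₀ + 1ξ → 257 = 0 + 1ξ, giving ξ = 257 kmol.
Outlet amounts (n = n₀ + ν ξ):
  C: 2760 − 1(257) = 2503
  D: 874 − 1(257) = 617
  B: 0 + 1(257) = 257
  A: 0 + 1(257) = 257
Total out = 2503 + 617 + 257 + 257 = 3634 kmol.

3630 kmol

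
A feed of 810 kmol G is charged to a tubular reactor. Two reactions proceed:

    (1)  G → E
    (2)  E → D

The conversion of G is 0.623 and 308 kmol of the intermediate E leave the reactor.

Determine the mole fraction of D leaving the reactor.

0.243

Conversion of G: G consumed = 1ξ₁ = 0.623 × 810 → ξ₁ = 504.6 kmol.
E balance: n_E = 0 + 1ξ₁ − 1ξ₂ = 308 → ξ₂ = (1·504.6 − 308)/1 = 196.6 kmol.
Outlet amounts (n = n₀ + Σ ν·ξ):
  G: 810 − 1(504.6) = 305.4
  E: 0 + 1(504.6) − 1(196.6) = 308
  D: 0 + 1(196.6) = 196.6
Total out = 810 kmol; y_D = 196.6 / 810 = 0.2428.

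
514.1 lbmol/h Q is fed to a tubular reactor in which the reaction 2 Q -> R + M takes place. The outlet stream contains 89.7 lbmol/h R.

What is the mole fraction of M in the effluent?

0.174

For R: n = n₀ + 1ξ → 89.7 = 0 + 1ξ, giving ξ = 89.7 lbmol/h.
Outlet amounts (n = n₀ + ν ξ):
  Q: 514.1 − 2(89.7) = 334.7
  R: 0 + 1(89.7) = 89.7
  M: 0 + 1(89.7) = 89.7
Total out = 514.1 lbmol/h; y_M = 89.7 / 514.1 = 0.1745.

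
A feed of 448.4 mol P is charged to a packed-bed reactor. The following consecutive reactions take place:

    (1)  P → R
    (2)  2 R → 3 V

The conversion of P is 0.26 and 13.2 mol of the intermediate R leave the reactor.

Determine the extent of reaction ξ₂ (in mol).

ξ₂ = 51.7 mol

Conversion of P: P consumed = 1ξ₁ = 0.26 × 448.4 → ξ₁ = 116.6 mol.
R balance: n_R = 0 + 1ξ₁ − 2ξ₂ = 13.2 → ξ₂ = (1·116.6 − 13.2)/2 = 51.69 mol.
Outlet amounts (n = n₀ + Σ ν·ξ):
  P: 448.4 − 1(116.6) = 331.8
  R: 0 + 1(116.6) − 2(51.69) = 13.2
  V: 0 + 3(51.69) = 155.1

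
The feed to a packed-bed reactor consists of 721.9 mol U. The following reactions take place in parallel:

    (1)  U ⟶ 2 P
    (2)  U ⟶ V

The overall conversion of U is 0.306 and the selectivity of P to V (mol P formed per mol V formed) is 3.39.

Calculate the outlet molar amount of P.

Conversion of U: U consumed = 0.306 × 721.9 = 220.9 mol = 1ξ₁ + 1ξ₂.
Selectivity: 2ξ₁ / (1ξ₂) = 3.39 → ξ₁ = 1.695 ξ₂.
Substitute: (1·1.695 + 1) ξ₂ = 220.9 → ξ₂ = 81.97 mol, ξ₁ = 138.9 mol.
Outlet amounts (n = n₀ + Σ ν·ξ):
  U: 721.9 − 1(138.9) − 1(81.97) = 501
  P: 0 + 2(138.9) = 277.9
  V: 0 + 1(81.97) = 81.97

278 mol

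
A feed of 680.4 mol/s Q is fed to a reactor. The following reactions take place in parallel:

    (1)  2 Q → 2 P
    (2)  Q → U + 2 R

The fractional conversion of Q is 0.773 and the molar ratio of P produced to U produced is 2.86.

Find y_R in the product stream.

Conversion of Q: Q consumed = 0.773 × 680.4 = 525.9 mol/s = 2ξ₁ + 1ξ₂.
Selectivity: 2ξ₁ / (1ξ₂) = 2.86 → ξ₁ = 1.43 ξ₂.
Substitute: (2·1.43 + 1) ξ₂ = 525.9 → ξ₂ = 136.3 mol/s, ξ₁ = 194.8 mol/s.
Outlet amounts (n = n₀ + Σ ν·ξ):
  Q: 680.4 − 2(194.8) − 1(136.3) = 154.5
  P: 0 + 2(194.8) = 389.7
  U: 0 + 1(136.3) = 136.3
  R: 0 + 2(136.3) = 272.5
Total out = 952.9 mol/s; y_R = 272.5 / 952.9 = 0.286.

0.286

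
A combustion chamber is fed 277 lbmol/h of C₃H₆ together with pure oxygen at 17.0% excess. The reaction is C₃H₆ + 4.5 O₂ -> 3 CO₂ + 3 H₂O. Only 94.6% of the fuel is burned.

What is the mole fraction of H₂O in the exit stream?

Stoichiometric O₂ = 4.5 × 277 = 1246 lbmol/h; O₂ fed = 1246 × 1.170 = 1458 lbmol/h.
Fuel reacted = 0.946 × 277 → ξ = 262 lbmol/h.
Outlet (n = n₀ + ν ξ):
  C₃H₆: 277 − 1(262) = 14.96
  O₂: 1458 − 4.5(262) = 279.2
  CO₂: 0 + 3(262) = 786.1
  H₂O: 0 + 3(262) = 786.1
Total out = 1866 lbmol/h; y_H₂O = 786.1 / 1866 = 0.4212.

0.421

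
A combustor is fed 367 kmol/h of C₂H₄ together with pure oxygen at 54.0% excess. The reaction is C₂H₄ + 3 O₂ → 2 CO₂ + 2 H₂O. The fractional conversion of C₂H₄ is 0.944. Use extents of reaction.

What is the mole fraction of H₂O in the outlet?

Stoichiometric O₂ = 3 × 367 = 1101 kmol/h; O₂ fed = 1101 × 1.540 = 1696 kmol/h.
Fuel reacted = 0.944 × 367 → ξ = 346.4 kmol/h.
Outlet (n = n₀ + ν ξ):
  C₂H₄: 367 − 1(346.4) = 20.55
  O₂: 1696 − 3(346.4) = 656.2
  CO₂: 0 + 2(346.4) = 692.9
  H₂O: 0 + 2(346.4) = 692.9
Total out = 2063 kmol/h; y_H₂O = 692.9 / 2063 = 0.3359.

0.336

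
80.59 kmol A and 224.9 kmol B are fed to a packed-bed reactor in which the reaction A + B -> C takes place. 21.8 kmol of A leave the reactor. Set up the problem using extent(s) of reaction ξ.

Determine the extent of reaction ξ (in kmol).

For A: n = n₀ − 1ξ → 21.8 = 80.59 − 1ξ, giving ξ = 58.79 kmol.
Outlet amounts (n = n₀ + ν ξ):
  A: 80.59 − 1(58.79) = 21.8
  B: 224.9 − 1(58.79) = 166.1
  C: 0 + 1(58.79) = 58.79

ξ = 58.8 kmol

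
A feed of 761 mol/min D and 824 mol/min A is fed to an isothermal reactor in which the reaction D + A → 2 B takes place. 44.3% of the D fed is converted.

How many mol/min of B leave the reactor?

674 mol/min

D reacted = 0.443 × 761 = 337.1 mol/min; ν_D = −1, so ξ = 337.1/1 = 337.1 mol/min.
Outlet amounts (n = n₀ + ν ξ):
  D: 761 − 1(337.1) = 423.9
  A: 824 − 1(337.1) = 486.9
  B: 0 + 2(337.1) = 674.2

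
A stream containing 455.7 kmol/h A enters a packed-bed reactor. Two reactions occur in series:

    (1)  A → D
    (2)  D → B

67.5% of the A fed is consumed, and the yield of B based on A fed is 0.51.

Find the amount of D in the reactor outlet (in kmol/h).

Conversion of A: A consumed = 1ξ₁ = 0.675 × 455.7 → ξ₁ = 307.6 kmol/h.
Yield of B: 1ξ₂ / 455.7 = 0.51 → ξ₂ = 232.4 kmol/h.
Outlet amounts (n = n₀ + Σ ν·ξ):
  A: 455.7 − 1(307.6) = 148.1
  D: 0 + 1(307.6) − 1(232.4) = 75.19
  B: 0 + 1(232.4) = 232.4

75.2 kmol/h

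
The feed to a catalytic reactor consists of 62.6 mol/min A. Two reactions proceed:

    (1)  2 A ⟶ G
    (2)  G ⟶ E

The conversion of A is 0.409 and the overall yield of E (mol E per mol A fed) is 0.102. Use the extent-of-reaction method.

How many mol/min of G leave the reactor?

6.42 mol/min

Conversion of A: A consumed = 2ξ₁ = 0.409 × 62.6 → ξ₁ = 12.8 mol/min.
Yield of E: 1ξ₂ / 62.6 = 0.102 → ξ₂ = 6.385 mol/min.
Outlet amounts (n = n₀ + Σ ν·ξ):
  A: 62.6 − 2(12.8) = 37
  G: 0 + 1(12.8) − 1(6.385) = 6.417
  E: 0 + 1(6.385) = 6.385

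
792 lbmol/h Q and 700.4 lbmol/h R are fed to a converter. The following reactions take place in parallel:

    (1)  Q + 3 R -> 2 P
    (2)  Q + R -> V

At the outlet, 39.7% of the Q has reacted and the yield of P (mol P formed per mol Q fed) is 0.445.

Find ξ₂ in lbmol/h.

ξ₂ = 138 lbmol/h

Yield of P: 2ξ₁ / 792 = 0.445 → ξ₁ = 176.2 lbmol/h.
Conversion of Q: 1ξ₁ + 1ξ₂ = 0.397 × 792 = 314.4 → ξ₂ = 138.2 lbmol/h.
Outlet amounts (n = n₀ + Σ ν·ξ):
  Q: 792 − 1(176.2) − 1(138.2) = 477.6
  R: 700.4 − 3(176.2) − 1(138.2) = 33.54
  P: 0 + 2(176.2) = 352.4
  V: 0 + 1(138.2) = 138.2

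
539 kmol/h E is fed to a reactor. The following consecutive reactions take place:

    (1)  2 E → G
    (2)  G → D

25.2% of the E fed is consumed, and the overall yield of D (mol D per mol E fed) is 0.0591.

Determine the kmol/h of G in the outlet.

Conversion of E: E consumed = 2ξ₁ = 0.252 × 539 → ξ₁ = 67.91 kmol/h.
Yield of D: 1ξ₂ / 539 = 0.0591 → ξ₂ = 31.85 kmol/h.
Outlet amounts (n = n₀ + Σ ν·ξ):
  E: 539 − 2(67.91) = 403.2
  G: 0 + 1(67.91) − 1(31.85) = 36.06
  D: 0 + 1(31.85) = 31.85

36.1 kmol/h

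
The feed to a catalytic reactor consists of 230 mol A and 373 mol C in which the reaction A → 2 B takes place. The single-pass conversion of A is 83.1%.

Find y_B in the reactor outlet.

A reacted = 0.831 × 230 = 191.1 mol; ν_A = −1, so ξ = 191.1/1 = 191.1 mol.
Outlet amounts (n = n₀ + ν ξ):
  A: 230 − 1(191.1) = 38.87
  B: 0 + 2(191.1) = 382.3
  C: 373 (inert)
Total out = 794.1 mol; y_B = 382.3 / 794.1 = 0.4814.

0.481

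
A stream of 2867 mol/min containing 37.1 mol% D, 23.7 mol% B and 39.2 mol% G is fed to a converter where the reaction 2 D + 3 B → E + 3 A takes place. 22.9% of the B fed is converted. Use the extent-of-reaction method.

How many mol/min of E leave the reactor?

B reacted = 0.229 × 679.5 = 155.6 mol/min; ν_B = −3, so ξ = 155.6/3 = 51.87 mol/min.
Outlet amounts (n = n₀ + ν ξ):
  D: 1064 − 2(51.87) = 959.9
  B: 679.5 − 3(51.87) = 523.9
  E: 0 + 1(51.87) = 51.87
  A: 0 + 3(51.87) = 155.6
  G: 1124 (inert)

51.9 mol/min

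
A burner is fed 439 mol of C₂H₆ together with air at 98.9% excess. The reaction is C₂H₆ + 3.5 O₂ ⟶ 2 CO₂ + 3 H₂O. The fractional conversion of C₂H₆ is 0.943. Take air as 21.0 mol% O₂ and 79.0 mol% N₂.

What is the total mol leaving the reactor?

Stoichiometric O₂ = 3.5 × 439 = 1536 mol; O₂ fed = 1536 × 1.989 = 3056 mol.
N₂ fed = 3056 × 79/21 = 11500 mol.
Fuel reacted = 0.943 × 439 → ξ = 414 mol.
Outlet (n = n₀ + ν ξ):
  C₂H₆: 439 − 1(414) = 25.02
  O₂: 3056 − 3.5(414) = 1607
  N₂: 11500 (inert)
  CO₂: 0 + 2(414) = 828
  H₂O: 0 + 3(414) = 1242
Total out = 25.02 + 1607 + 11500 + 828 + 1242 = 15200 mol.

15200 mol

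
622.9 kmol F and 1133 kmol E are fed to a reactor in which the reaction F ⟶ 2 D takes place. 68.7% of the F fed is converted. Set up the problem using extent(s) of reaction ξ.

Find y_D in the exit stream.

0.392

F reacted = 0.687 × 622.9 = 427.9 kmol; ν_F = −1, so ξ = 427.9/1 = 427.9 kmol.
Outlet amounts (n = n₀ + ν ξ):
  F: 622.9 − 1(427.9) = 195
  D: 0 + 2(427.9) = 855.9
  E: 1133 (inert)
Total out = 2184 kmol; y_D = 855.9 / 2184 = 0.3919.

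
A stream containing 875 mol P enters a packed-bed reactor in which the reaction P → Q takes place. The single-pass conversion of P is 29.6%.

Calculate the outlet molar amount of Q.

259 mol

P reacted = 0.296 × 875 = 259 mol; ν_P = −1, so ξ = 259/1 = 259 mol.
Outlet amounts (n = n₀ + ν ξ):
  P: 875 − 1(259) = 616
  Q: 0 + 1(259) = 259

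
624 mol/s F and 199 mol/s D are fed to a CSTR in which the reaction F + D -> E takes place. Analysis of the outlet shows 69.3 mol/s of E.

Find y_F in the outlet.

For E: n = n₀ + 1ξ → 69.3 = 0 + 1ξ, giving ξ = 69.3 mol/s.
Outlet amounts (n = n₀ + ν ξ):
  F: 624 − 1(69.3) = 554.7
  D: 199 − 1(69.3) = 129.7
  E: 0 + 1(69.3) = 69.3
Total out = 753.7 mol/s; y_F = 554.7 / 753.7 = 0.736.

0.736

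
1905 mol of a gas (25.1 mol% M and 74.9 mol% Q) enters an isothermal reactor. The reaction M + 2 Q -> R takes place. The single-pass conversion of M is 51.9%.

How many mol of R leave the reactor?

M reacted = 0.519 × 478.2 = 248.2 mol; ν_M = −1, so ξ = 248.2/1 = 248.2 mol.
Outlet amounts (n = n₀ + ν ξ):
  M: 478.2 − 1(248.2) = 230
  Q: 1427 − 2(248.2) = 930.5
  R: 0 + 1(248.2) = 248.2

248 mol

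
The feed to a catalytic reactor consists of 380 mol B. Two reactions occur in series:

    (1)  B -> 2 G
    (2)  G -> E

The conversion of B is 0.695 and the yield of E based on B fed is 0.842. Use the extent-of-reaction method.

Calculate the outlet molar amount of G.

208 mol

Conversion of B: B consumed = 1ξ₁ = 0.695 × 380 → ξ₁ = 264.1 mol.
Yield of E: 1ξ₂ / 380 = 0.842 → ξ₂ = 320 mol.
Outlet amounts (n = n₀ + Σ ν·ξ):
  B: 380 − 1(264.1) = 115.9
  G: 0 + 2(264.1) − 1(320) = 208.2
  E: 0 + 1(320) = 320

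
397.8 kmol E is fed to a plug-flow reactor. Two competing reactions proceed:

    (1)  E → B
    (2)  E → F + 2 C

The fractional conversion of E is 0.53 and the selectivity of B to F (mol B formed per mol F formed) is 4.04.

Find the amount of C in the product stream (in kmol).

Conversion of E: E consumed = 0.53 × 397.8 = 210.8 kmol = 1ξ₁ + 1ξ₂.
Selectivity: 1ξ₁ / (1ξ₂) = 4.04 → ξ₁ = 4.04 ξ₂.
Substitute: (1·4.04 + 1) ξ₂ = 210.8 → ξ₂ = 41.83 kmol, ξ₁ = 169 kmol.
Outlet amounts (n = n₀ + Σ ν·ξ):
  E: 397.8 − 1(169) − 1(41.83) = 187
  B: 0 + 1(169) = 169
  F: 0 + 1(41.83) = 41.83
  C: 0 + 2(41.83) = 83.66

83.7 kmol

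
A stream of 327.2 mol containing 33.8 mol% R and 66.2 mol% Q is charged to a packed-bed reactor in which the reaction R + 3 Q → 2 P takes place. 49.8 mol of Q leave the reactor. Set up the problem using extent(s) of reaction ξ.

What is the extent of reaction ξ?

ξ = 55.6 mol

For Q: n = n₀ − 3ξ → 49.8 = 216.6 − 3ξ, giving ξ = 55.6 mol.
Outlet amounts (n = n₀ + ν ξ):
  R: 110.6 − 1(55.6) = 54.99
  Q: 216.6 − 3(55.6) = 49.8
  P: 0 + 2(55.6) = 111.2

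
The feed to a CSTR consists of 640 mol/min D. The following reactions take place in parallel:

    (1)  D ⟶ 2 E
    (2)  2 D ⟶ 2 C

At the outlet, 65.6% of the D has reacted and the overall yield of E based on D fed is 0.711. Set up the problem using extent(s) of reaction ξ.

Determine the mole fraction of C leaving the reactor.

Yield of E: 2ξ₁ / 640 = 0.711 → ξ₁ = 227.5 mol/min.
Conversion of D: 1ξ₁ + 2ξ₂ = 0.656 × 640 = 419.8 → ξ₂ = 96.16 mol/min.
Outlet amounts (n = n₀ + Σ ν·ξ):
  D: 640 − 1(227.5) − 2(96.16) = 220.2
  E: 0 + 2(227.5) = 455
  C: 0 + 2(96.16) = 192.3
Total out = 867.5 mol/min; y_C = 192.3 / 867.5 = 0.2217.

0.222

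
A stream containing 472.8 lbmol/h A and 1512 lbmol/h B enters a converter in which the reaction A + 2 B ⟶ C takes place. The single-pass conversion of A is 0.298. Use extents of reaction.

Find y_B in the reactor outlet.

A reacted = 0.298 × 472.8 = 140.9 lbmol/h; ν_A = −1, so ξ = 140.9/1 = 140.9 lbmol/h.
Outlet amounts (n = n₀ + ν ξ):
  A: 472.8 − 1(140.9) = 331.9
  B: 1512 − 2(140.9) = 1230
  C: 0 + 1(140.9) = 140.9
Total out = 1703 lbmol/h; y_B = 1230 / 1703 = 0.7224.

0.722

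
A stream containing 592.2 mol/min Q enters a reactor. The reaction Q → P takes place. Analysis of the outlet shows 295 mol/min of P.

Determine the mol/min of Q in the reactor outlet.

For P: n = n₀ + 1ξ → 295 = 0 + 1ξ, giving ξ = 295 mol/min.
Outlet amounts (n = n₀ + ν ξ):
  Q: 592.2 − 1(295) = 297.2
  P: 0 + 1(295) = 295

297 mol/min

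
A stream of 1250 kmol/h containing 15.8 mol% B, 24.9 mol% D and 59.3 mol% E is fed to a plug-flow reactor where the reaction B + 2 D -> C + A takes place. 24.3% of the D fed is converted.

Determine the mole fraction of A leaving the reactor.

0.0312

D reacted = 0.243 × 311.2 = 75.63 kmol/h; ν_D = −2, so ξ = 75.63/2 = 37.82 kmol/h.
Outlet amounts (n = n₀ + ν ξ):
  B: 197.5 − 1(37.82) = 159.7
  D: 311.2 − 2(37.82) = 235.6
  C: 0 + 1(37.82) = 37.82
  A: 0 + 1(37.82) = 37.82
  E: 741.2 (inert)
Total out = 1212 kmol/h; y_A = 37.82 / 1212 = 0.0312.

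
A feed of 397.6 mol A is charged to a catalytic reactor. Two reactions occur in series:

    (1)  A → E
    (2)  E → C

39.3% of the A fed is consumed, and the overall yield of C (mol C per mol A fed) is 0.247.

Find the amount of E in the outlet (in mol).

Conversion of A: A consumed = 1ξ₁ = 0.393 × 397.6 → ξ₁ = 156.3 mol.
Yield of C: 1ξ₂ / 397.6 = 0.247 → ξ₂ = 98.21 mol.
Outlet amounts (n = n₀ + Σ ν·ξ):
  A: 397.6 − 1(156.3) = 241.3
  E: 0 + 1(156.3) − 1(98.21) = 58.05
  C: 0 + 1(98.21) = 98.21

58 mol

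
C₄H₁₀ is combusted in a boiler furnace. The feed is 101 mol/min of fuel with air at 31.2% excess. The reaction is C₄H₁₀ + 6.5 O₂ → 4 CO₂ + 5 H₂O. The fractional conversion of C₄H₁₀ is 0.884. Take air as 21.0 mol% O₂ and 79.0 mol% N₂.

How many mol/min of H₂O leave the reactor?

Stoichiometric O₂ = 6.5 × 101 = 656.5 mol/min; O₂ fed = 656.5 × 1.312 = 861.3 mol/min.
N₂ fed = 861.3 × 79/21 = 3240 mol/min.
Fuel reacted = 0.884 × 101 → ξ = 89.28 mol/min.
Outlet (n = n₀ + ν ξ):
  C₄H₁₀: 101 − 1(89.28) = 11.72
  O₂: 861.3 − 6.5(89.28) = 281
  N₂: 3240 (inert)
  CO₂: 0 + 4(89.28) = 357.1
  H₂O: 0 + 5(89.28) = 446.4

446 mol/min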